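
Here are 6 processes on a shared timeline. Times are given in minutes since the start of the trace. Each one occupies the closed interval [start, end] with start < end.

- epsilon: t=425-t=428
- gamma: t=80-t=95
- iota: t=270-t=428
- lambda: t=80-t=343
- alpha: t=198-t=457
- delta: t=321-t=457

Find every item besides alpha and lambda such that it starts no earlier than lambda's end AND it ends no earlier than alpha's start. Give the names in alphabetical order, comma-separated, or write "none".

Conditions: its start is no earlier than lambda's end (X.start >= t=343) AND its end is no earlier than alpha's start (X.end >= t=198).
delta: start t=321 >= t=343? ✗; end t=457 >= t=198? ✓ → no.
epsilon: start t=425 >= t=343? ✓; end t=428 >= t=198? ✓ → yes.
gamma: start t=80 >= t=343? ✗; end t=95 >= t=198? ✗ → no.
iota: start t=270 >= t=343? ✗; end t=428 >= t=198? ✓ → no.
Result: epsilon.

epsilon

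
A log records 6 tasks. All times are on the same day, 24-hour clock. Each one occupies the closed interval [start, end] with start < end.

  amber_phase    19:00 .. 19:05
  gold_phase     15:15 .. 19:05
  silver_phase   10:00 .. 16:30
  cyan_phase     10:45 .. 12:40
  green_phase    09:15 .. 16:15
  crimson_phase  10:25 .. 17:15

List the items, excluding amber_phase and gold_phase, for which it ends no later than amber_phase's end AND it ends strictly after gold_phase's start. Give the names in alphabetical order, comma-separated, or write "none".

crimson_phase, green_phase, silver_phase

Conditions: its end is no later than amber_phase's end (X.end <= 19:05) AND its end is strictly after gold_phase's start (X.end > 15:15).
crimson_phase: end 17:15 <= 19:05? ✓; end 17:15 > 15:15? ✓ → yes.
cyan_phase: end 12:40 <= 19:05? ✓; end 12:40 > 15:15? ✗ → no.
green_phase: end 16:15 <= 19:05? ✓; end 16:15 > 15:15? ✓ → yes.
silver_phase: end 16:30 <= 19:05? ✓; end 16:30 > 15:15? ✓ → yes.
Result: crimson_phase, green_phase, silver_phase.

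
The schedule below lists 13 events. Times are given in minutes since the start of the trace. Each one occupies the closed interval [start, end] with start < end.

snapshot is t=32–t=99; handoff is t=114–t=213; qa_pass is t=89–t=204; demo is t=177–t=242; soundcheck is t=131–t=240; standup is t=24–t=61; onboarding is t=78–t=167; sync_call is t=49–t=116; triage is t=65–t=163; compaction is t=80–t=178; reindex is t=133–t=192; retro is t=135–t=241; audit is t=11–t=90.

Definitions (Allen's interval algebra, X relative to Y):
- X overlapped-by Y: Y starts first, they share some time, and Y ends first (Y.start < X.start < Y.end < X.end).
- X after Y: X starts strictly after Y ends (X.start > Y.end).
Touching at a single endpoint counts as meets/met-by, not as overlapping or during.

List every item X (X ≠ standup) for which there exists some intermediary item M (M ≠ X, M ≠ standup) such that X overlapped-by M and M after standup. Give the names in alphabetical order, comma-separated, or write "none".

Target standup = [t=24, t=61].
Intermediaries M with M after standup: compaction, demo, handoff, onboarding, qa_pass, reindex, retro, soundcheck, triage.
Via compaction — items with X overlapped-by compaction: demo, handoff, qa_pass, reindex, retro, soundcheck.
Via demo — items with X overlapped-by demo: none.
Via handoff — items with X overlapped-by handoff: demo, retro, soundcheck.
Via onboarding — items with X overlapped-by onboarding: compaction, handoff, qa_pass, reindex, retro, soundcheck.
Via qa_pass — items with X overlapped-by qa_pass: demo, handoff, retro, soundcheck.
Via reindex — items with X overlapped-by reindex: demo, retro.
Via retro — items with X overlapped-by retro: demo.
Via soundcheck — items with X overlapped-by soundcheck: demo, retro.
Via triage — items with X overlapped-by triage: compaction, handoff, onboarding, qa_pass, reindex, retro, soundcheck.
Union: compaction, demo, handoff, onboarding, qa_pass, reindex, retro, soundcheck.

compaction, demo, handoff, onboarding, qa_pass, reindex, retro, soundcheck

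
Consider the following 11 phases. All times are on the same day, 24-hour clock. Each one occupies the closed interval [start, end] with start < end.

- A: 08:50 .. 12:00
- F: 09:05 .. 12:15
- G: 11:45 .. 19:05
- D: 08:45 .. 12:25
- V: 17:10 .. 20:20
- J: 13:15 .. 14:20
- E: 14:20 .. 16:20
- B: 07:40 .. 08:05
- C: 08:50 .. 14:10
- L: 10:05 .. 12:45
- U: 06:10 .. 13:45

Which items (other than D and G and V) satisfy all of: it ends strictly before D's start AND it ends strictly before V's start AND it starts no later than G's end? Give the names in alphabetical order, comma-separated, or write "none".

B

Conditions: its end is strictly before D's start (X.end < 08:45) AND its end is strictly before V's start (X.end < 17:10) AND its start is no later than G's end (X.start <= 19:05).
A: end 12:00 < 08:45? ✗; end 12:00 < 17:10? ✓; start 08:50 <= 19:05? ✓ → no.
B: end 08:05 < 08:45? ✓; end 08:05 < 17:10? ✓; start 07:40 <= 19:05? ✓ → yes.
C: end 14:10 < 08:45? ✗; end 14:10 < 17:10? ✓; start 08:50 <= 19:05? ✓ → no.
E: end 16:20 < 08:45? ✗; end 16:20 < 17:10? ✓; start 14:20 <= 19:05? ✓ → no.
F: end 12:15 < 08:45? ✗; end 12:15 < 17:10? ✓; start 09:05 <= 19:05? ✓ → no.
J: end 14:20 < 08:45? ✗; end 14:20 < 17:10? ✓; start 13:15 <= 19:05? ✓ → no.
L: end 12:45 < 08:45? ✗; end 12:45 < 17:10? ✓; start 10:05 <= 19:05? ✓ → no.
U: end 13:45 < 08:45? ✗; end 13:45 < 17:10? ✓; start 06:10 <= 19:05? ✓ → no.
Result: B.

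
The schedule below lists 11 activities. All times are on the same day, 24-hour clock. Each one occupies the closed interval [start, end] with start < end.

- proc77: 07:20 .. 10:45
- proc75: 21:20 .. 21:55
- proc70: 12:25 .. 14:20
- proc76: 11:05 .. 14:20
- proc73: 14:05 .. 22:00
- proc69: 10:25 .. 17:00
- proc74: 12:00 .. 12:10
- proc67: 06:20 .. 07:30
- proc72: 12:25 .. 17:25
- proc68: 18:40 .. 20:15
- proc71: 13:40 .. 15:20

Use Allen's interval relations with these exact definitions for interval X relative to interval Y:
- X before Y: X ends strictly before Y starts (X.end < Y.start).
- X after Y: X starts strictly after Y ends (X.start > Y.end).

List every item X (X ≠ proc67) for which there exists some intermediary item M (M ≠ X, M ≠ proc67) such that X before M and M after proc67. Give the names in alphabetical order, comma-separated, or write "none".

Target proc67 = [06:20, 07:30].
Intermediaries M with M after proc67: proc68, proc69, proc70, proc71, proc72, proc73, proc74, proc75, proc76.
Via proc68 — items with X before proc68: proc69, proc70, proc71, proc72, proc74, proc76, proc77.
Via proc69 — items with X before proc69: none.
Via proc70 — items with X before proc70: proc74, proc77.
Via proc71 — items with X before proc71: proc74, proc77.
Via proc72 — items with X before proc72: proc74, proc77.
Via proc73 — items with X before proc73: proc74, proc77.
Via proc74 — items with X before proc74: proc77.
Via proc75 — items with X before proc75: proc68, proc69, proc70, proc71, proc72, proc74, proc76, proc77.
Via proc76 — items with X before proc76: proc77.
Union: proc68, proc69, proc70, proc71, proc72, proc74, proc76, proc77.

proc68, proc69, proc70, proc71, proc72, proc74, proc76, proc77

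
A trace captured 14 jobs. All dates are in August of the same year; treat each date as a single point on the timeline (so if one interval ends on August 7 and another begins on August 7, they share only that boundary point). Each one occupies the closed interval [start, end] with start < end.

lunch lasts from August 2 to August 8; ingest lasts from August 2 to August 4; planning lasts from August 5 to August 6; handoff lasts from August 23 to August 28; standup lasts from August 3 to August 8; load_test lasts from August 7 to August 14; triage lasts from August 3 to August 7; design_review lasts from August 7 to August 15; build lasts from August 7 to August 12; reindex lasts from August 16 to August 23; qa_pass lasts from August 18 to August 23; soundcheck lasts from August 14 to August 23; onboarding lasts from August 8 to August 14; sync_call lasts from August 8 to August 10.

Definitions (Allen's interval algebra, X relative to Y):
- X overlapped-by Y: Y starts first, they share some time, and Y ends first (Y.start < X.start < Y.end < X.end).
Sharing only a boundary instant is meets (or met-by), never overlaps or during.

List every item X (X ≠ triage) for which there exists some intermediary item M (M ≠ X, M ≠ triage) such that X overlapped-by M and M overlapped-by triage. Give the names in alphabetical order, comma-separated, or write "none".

none

Target triage = [August 3, August 7].
Intermediaries M with M overlapped-by triage: none.
Union: none.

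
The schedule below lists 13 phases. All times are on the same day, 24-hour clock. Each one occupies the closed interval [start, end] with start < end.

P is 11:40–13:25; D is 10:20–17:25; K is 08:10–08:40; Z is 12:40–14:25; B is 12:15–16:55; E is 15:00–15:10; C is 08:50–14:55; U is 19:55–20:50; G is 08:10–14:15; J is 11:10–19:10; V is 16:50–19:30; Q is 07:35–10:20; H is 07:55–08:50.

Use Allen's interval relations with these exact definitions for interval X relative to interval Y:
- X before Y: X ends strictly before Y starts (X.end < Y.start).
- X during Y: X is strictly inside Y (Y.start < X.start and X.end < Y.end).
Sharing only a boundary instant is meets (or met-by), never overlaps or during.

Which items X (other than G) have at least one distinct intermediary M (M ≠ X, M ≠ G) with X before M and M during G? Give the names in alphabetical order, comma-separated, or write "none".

H, K, Q

Target G = [08:10, 14:15].
Intermediaries M with M during G: P.
Via P — items with X before P: H, K, Q.
Union: H, K, Q.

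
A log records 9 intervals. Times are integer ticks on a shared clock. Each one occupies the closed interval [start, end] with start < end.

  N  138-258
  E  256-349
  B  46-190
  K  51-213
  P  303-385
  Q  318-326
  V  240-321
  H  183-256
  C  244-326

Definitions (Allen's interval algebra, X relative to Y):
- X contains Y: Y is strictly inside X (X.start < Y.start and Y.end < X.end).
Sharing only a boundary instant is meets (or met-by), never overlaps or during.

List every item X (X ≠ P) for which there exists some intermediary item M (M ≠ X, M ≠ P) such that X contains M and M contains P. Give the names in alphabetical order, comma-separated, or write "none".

none

Target P = [303, 385].
Intermediaries M with M contains P: none.
Union: none.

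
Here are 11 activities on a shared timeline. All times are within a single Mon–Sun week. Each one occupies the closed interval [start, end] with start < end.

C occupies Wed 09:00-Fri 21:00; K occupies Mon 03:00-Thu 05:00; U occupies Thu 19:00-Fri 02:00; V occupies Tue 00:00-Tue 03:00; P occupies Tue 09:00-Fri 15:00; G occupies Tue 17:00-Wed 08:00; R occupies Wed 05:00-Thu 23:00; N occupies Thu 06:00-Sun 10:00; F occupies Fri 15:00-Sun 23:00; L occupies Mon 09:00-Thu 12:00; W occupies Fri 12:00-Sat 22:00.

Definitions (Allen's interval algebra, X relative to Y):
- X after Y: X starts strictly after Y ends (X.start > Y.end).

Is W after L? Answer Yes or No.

W = [Fri 12:00, Sat 22:00], L = [Mon 09:00, Thu 12:00].
Actual relation of W to L: after.
Asked whether 'after' holds → Yes.

Yes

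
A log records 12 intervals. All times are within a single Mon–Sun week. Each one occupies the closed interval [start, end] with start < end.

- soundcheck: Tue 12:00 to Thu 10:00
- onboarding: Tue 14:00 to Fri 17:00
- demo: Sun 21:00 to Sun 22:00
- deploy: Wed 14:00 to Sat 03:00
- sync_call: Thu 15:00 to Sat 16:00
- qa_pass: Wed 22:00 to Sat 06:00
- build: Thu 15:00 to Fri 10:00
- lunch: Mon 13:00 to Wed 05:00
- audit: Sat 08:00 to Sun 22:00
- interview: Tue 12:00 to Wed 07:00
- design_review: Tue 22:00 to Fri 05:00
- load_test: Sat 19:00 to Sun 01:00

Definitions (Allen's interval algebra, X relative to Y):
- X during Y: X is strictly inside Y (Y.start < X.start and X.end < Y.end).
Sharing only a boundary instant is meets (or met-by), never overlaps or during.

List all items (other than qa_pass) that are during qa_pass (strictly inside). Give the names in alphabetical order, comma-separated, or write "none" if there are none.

Target qa_pass = [Wed 22:00, Sat 06:00].
audit [Sat 08:00, Sun 22:00] → after → no.
build [Thu 15:00, Fri 10:00] → during → yes.
demo [Sun 21:00, Sun 22:00] → after → no.
deploy [Wed 14:00, Sat 03:00] → overlaps → no.
design_review [Tue 22:00, Fri 05:00] → overlaps → no.
interview [Tue 12:00, Wed 07:00] → before → no.
load_test [Sat 19:00, Sun 01:00] → after → no.
lunch [Mon 13:00, Wed 05:00] → before → no.
onboarding [Tue 14:00, Fri 17:00] → overlaps → no.
soundcheck [Tue 12:00, Thu 10:00] → overlaps → no.
sync_call [Thu 15:00, Sat 16:00] → overlapped-by → no.
Result: build.

build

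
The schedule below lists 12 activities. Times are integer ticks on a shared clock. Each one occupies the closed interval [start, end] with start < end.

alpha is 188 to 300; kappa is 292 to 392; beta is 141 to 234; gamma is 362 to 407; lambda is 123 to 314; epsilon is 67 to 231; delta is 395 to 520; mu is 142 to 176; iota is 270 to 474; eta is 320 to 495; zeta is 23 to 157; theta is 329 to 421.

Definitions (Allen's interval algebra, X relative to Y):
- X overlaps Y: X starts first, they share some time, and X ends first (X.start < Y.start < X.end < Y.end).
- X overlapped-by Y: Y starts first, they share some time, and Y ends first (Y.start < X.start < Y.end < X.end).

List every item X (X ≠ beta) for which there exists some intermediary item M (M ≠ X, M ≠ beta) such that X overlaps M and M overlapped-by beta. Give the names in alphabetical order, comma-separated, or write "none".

Target beta = [141, 234].
Intermediaries M with M overlapped-by beta: alpha.
Via alpha — items with X overlaps alpha: epsilon.
Union: epsilon.

epsilon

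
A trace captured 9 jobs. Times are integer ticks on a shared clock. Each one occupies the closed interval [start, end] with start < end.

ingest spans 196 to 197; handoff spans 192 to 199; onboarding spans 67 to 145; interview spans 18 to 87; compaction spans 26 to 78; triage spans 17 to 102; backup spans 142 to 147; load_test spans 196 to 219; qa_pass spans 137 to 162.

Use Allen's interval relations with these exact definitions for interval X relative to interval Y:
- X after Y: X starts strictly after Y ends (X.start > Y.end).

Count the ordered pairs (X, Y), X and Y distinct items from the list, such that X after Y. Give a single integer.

24

Checking all 72 ordered pairs for relation 'after'; matching pairs in alphabetical order:
(backup, compaction): backup after compaction ✓
(backup, interview): backup after interview ✓
(backup, triage): backup after triage ✓
(handoff, backup): handoff after backup ✓
(handoff, compaction): handoff after compaction ✓
(handoff, interview): handoff after interview ✓
(handoff, onboarding): handoff after onboarding ✓
(handoff, qa_pass): handoff after qa_pass ✓
(handoff, triage): handoff after triage ✓
(ingest, backup): ingest after backup ✓
(ingest, compaction): ingest after compaction ✓
(ingest, interview): ingest after interview ✓
(ingest, onboarding): ingest after onboarding ✓
(ingest, qa_pass): ingest after qa_pass ✓
(ingest, triage): ingest after triage ✓
(load_test, backup): load_test after backup ✓
(load_test, compaction): load_test after compaction ✓
(load_test, interview): load_test after interview ✓
(load_test, onboarding): load_test after onboarding ✓
(load_test, qa_pass): load_test after qa_pass ✓
(load_test, triage): load_test after triage ✓
(qa_pass, compaction): qa_pass after compaction ✓
(qa_pass, interview): qa_pass after interview ✓
(qa_pass, triage): qa_pass after triage ✓
Count: 24.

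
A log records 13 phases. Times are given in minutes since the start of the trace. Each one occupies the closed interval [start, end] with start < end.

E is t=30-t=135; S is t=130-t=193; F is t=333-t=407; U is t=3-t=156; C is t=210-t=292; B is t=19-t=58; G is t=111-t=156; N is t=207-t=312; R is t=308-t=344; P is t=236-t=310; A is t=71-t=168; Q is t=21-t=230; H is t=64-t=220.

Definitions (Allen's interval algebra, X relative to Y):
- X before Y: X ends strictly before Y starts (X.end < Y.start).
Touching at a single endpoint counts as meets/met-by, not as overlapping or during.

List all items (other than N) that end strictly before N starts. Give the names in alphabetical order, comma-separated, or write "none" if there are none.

A, B, E, G, S, U

Target N = [t=207, t=312].
A [t=71, t=168] → before → yes.
B [t=19, t=58] → before → yes.
C [t=210, t=292] → during → no.
E [t=30, t=135] → before → yes.
F [t=333, t=407] → after → no.
G [t=111, t=156] → before → yes.
H [t=64, t=220] → overlaps → no.
P [t=236, t=310] → during → no.
Q [t=21, t=230] → overlaps → no.
R [t=308, t=344] → overlapped-by → no.
S [t=130, t=193] → before → yes.
U [t=3, t=156] → before → yes.
Result: A, B, E, G, S, U.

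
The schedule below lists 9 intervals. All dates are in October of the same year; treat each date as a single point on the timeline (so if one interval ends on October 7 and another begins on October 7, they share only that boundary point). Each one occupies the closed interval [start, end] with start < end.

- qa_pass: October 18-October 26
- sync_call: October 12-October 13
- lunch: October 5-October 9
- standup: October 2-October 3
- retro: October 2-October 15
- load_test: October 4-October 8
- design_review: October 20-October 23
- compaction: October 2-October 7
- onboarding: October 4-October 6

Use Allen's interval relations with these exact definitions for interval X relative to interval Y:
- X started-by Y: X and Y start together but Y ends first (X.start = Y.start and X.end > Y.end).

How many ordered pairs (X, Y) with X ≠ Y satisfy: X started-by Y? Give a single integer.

4

Checking all 72 ordered pairs for relation 'started-by'; matching pairs in alphabetical order:
(compaction, standup): compaction started-by standup ✓
(load_test, onboarding): load_test started-by onboarding ✓
(retro, compaction): retro started-by compaction ✓
(retro, standup): retro started-by standup ✓
Count: 4.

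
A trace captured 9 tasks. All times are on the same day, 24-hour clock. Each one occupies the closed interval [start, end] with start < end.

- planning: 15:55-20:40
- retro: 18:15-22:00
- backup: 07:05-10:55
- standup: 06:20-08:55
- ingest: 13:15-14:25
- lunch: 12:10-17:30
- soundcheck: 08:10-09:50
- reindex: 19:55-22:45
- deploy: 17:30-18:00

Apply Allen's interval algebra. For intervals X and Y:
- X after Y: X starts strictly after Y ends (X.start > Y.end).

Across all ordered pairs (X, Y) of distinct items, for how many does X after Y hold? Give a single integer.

Checking all 72 ordered pairs for relation 'after'; matching pairs in alphabetical order:
(deploy, backup): deploy after backup ✓
(deploy, ingest): deploy after ingest ✓
(deploy, soundcheck): deploy after soundcheck ✓
(deploy, standup): deploy after standup ✓
(ingest, backup): ingest after backup ✓
(ingest, soundcheck): ingest after soundcheck ✓
(ingest, standup): ingest after standup ✓
(lunch, backup): lunch after backup ✓
(lunch, soundcheck): lunch after soundcheck ✓
(lunch, standup): lunch after standup ✓
(planning, backup): planning after backup ✓
(planning, ingest): planning after ingest ✓
(planning, soundcheck): planning after soundcheck ✓
(planning, standup): planning after standup ✓
(reindex, backup): reindex after backup ✓
(reindex, deploy): reindex after deploy ✓
(reindex, ingest): reindex after ingest ✓
(reindex, lunch): reindex after lunch ✓
(reindex, soundcheck): reindex after soundcheck ✓
(reindex, standup): reindex after standup ✓
(retro, backup): retro after backup ✓
(retro, deploy): retro after deploy ✓
(retro, ingest): retro after ingest ✓
(retro, lunch): retro after lunch ✓
... plus 2 further pairs not listed.
Count: 26.

26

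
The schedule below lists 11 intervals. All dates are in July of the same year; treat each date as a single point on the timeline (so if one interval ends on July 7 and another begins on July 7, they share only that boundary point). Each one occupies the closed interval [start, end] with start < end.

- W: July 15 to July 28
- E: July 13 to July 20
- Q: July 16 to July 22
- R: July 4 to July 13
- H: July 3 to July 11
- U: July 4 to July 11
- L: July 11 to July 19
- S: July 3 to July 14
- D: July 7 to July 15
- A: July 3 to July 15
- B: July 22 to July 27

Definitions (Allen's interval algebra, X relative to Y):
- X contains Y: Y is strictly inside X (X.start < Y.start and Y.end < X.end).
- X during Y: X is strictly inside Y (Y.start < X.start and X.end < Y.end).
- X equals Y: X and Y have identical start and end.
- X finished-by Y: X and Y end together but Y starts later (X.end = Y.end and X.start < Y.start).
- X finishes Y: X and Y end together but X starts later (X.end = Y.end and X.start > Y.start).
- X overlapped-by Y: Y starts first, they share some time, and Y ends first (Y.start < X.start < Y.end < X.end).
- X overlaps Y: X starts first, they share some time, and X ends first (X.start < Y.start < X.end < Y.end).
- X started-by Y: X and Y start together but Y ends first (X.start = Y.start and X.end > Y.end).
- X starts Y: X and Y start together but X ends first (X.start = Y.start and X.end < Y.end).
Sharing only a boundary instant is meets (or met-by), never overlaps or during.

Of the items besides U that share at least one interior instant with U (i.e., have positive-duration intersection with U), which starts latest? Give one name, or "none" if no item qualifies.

D

Target U = [July 4, July 11].
A [July 3, July 15] → contains → candidate.
B [July 22, July 27] → after → excluded.
D [July 7, July 15] → overlapped-by → candidate.
E [July 13, July 20] → after → excluded.
H [July 3, July 11] → finished-by → candidate.
L [July 11, July 19] → met-by → excluded.
Q [July 16, July 22] → after → excluded.
R [July 4, July 13] → started-by → candidate.
S [July 3, July 14] → contains → candidate.
W [July 15, July 28] → after → excluded.
Among candidates, latest start is July 7 → D.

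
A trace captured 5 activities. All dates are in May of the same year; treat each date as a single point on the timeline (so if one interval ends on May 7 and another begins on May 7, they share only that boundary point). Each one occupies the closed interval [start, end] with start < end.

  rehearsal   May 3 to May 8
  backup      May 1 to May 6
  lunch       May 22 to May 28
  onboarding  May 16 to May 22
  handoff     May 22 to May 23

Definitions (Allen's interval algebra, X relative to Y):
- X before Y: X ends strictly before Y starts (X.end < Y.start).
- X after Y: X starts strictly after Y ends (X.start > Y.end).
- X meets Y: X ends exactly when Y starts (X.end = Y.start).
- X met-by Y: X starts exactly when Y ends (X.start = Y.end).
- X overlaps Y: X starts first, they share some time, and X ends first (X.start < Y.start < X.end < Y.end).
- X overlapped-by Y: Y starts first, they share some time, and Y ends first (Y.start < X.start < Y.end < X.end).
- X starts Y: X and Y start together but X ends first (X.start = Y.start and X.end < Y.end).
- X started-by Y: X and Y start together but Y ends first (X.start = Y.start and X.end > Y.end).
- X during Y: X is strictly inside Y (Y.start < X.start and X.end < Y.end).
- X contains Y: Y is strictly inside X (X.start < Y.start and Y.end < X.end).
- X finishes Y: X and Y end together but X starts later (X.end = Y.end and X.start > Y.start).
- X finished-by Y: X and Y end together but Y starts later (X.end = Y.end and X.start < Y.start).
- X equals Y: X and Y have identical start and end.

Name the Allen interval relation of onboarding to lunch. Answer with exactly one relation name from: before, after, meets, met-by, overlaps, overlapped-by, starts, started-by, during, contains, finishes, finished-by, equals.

onboarding = [May 16, May 22]; lunch = [May 22, May 28].
Compare endpoints: onboarding.start < lunch.start, onboarding.start < lunch.end, onboarding.end = lunch.start, onboarding.end < lunch.end.
That pattern is 'meets'.

meets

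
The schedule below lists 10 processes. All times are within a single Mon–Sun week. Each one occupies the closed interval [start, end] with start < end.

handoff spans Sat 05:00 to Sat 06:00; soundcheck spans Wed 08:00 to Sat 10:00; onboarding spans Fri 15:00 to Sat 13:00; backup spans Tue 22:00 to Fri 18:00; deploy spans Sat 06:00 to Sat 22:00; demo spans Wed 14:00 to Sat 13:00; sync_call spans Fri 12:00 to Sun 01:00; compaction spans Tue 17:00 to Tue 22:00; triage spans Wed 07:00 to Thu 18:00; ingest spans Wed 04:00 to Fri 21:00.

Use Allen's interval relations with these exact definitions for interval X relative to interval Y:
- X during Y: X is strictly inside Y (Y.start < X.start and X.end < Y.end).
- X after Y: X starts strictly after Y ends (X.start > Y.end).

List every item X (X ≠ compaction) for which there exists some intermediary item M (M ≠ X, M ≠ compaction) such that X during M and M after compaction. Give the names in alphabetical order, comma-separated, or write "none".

Target compaction = [Tue 17:00, Tue 22:00].
Intermediaries M with M after compaction: demo, deploy, handoff, ingest, onboarding, soundcheck, sync_call, triage.
Via demo — items with X during demo: handoff.
Via deploy — items with X during deploy: none.
Via handoff — items with X during handoff: none.
Via ingest — items with X during ingest: triage.
Via onboarding — items with X during onboarding: handoff.
Via soundcheck — items with X during soundcheck: handoff.
Via sync_call — items with X during sync_call: deploy, handoff, onboarding.
Via triage — items with X during triage: none.
Union: deploy, handoff, onboarding, triage.

deploy, handoff, onboarding, triage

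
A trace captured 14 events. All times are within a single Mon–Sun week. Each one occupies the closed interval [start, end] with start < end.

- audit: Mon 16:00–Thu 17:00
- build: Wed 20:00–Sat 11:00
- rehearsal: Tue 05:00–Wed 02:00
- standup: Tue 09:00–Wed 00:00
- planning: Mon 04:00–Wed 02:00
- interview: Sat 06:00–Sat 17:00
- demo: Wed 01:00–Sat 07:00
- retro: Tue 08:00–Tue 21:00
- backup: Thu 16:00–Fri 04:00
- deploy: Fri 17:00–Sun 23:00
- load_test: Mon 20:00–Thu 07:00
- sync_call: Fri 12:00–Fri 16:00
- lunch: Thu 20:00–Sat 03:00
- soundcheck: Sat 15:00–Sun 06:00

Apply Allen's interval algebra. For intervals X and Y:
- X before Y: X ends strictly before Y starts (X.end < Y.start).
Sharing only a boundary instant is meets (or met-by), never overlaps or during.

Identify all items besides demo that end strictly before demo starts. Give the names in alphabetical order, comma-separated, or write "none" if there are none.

Target demo = [Wed 01:00, Sat 07:00].
audit [Mon 16:00, Thu 17:00] → overlaps → no.
backup [Thu 16:00, Fri 04:00] → during → no.
build [Wed 20:00, Sat 11:00] → overlapped-by → no.
deploy [Fri 17:00, Sun 23:00] → overlapped-by → no.
interview [Sat 06:00, Sat 17:00] → overlapped-by → no.
load_test [Mon 20:00, Thu 07:00] → overlaps → no.
lunch [Thu 20:00, Sat 03:00] → during → no.
planning [Mon 04:00, Wed 02:00] → overlaps → no.
rehearsal [Tue 05:00, Wed 02:00] → overlaps → no.
retro [Tue 08:00, Tue 21:00] → before → yes.
soundcheck [Sat 15:00, Sun 06:00] → after → no.
standup [Tue 09:00, Wed 00:00] → before → yes.
sync_call [Fri 12:00, Fri 16:00] → during → no.
Result: retro, standup.

retro, standup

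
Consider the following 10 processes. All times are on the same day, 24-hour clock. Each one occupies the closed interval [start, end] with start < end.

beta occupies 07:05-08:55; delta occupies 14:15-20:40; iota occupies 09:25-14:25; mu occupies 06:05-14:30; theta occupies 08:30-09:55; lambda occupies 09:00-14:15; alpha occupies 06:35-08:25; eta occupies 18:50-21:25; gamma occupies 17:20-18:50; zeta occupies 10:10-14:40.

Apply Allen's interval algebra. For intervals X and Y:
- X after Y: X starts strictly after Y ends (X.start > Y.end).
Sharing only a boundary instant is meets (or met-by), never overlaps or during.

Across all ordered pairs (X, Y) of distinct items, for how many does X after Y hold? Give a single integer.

25

Checking all 90 ordered pairs for relation 'after'; matching pairs in alphabetical order:
(delta, alpha): delta after alpha ✓
(delta, beta): delta after beta ✓
(delta, theta): delta after theta ✓
(eta, alpha): eta after alpha ✓
(eta, beta): eta after beta ✓
(eta, iota): eta after iota ✓
(eta, lambda): eta after lambda ✓
(eta, mu): eta after mu ✓
(eta, theta): eta after theta ✓
(eta, zeta): eta after zeta ✓
(gamma, alpha): gamma after alpha ✓
(gamma, beta): gamma after beta ✓
(gamma, iota): gamma after iota ✓
(gamma, lambda): gamma after lambda ✓
(gamma, mu): gamma after mu ✓
(gamma, theta): gamma after theta ✓
(gamma, zeta): gamma after zeta ✓
(iota, alpha): iota after alpha ✓
(iota, beta): iota after beta ✓
(lambda, alpha): lambda after alpha ✓
(lambda, beta): lambda after beta ✓
(theta, alpha): theta after alpha ✓
(zeta, alpha): zeta after alpha ✓
(zeta, beta): zeta after beta ✓
... plus 1 further pairs not listed.
Count: 25.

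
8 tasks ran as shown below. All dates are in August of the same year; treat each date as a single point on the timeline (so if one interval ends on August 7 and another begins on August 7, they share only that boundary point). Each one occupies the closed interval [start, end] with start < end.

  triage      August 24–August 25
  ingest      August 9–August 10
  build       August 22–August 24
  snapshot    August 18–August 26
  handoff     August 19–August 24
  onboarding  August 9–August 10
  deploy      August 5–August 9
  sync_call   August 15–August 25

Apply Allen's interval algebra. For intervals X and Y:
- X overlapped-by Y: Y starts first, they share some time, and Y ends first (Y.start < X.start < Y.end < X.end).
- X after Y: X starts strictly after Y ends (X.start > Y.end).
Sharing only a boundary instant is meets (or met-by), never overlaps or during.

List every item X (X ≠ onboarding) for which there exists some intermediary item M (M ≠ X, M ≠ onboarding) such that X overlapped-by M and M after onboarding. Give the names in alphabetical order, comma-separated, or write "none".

snapshot

Target onboarding = [August 9, August 10].
Intermediaries M with M after onboarding: build, handoff, snapshot, sync_call, triage.
Via build — items with X overlapped-by build: none.
Via handoff — items with X overlapped-by handoff: none.
Via snapshot — items with X overlapped-by snapshot: none.
Via sync_call — items with X overlapped-by sync_call: snapshot.
Via triage — items with X overlapped-by triage: none.
Union: snapshot.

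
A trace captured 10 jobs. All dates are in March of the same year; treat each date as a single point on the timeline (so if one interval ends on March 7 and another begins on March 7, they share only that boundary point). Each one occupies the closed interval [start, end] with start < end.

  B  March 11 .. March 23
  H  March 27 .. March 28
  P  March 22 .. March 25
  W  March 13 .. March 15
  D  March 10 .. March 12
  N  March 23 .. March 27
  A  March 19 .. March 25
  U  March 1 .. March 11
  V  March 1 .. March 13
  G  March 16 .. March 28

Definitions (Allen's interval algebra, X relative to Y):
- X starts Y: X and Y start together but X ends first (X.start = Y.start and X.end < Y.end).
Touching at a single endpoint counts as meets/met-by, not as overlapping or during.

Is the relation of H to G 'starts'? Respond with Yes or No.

H = [March 27, March 28], G = [March 16, March 28].
Actual relation of H to G: finishes.
Asked whether 'starts' holds → No.

No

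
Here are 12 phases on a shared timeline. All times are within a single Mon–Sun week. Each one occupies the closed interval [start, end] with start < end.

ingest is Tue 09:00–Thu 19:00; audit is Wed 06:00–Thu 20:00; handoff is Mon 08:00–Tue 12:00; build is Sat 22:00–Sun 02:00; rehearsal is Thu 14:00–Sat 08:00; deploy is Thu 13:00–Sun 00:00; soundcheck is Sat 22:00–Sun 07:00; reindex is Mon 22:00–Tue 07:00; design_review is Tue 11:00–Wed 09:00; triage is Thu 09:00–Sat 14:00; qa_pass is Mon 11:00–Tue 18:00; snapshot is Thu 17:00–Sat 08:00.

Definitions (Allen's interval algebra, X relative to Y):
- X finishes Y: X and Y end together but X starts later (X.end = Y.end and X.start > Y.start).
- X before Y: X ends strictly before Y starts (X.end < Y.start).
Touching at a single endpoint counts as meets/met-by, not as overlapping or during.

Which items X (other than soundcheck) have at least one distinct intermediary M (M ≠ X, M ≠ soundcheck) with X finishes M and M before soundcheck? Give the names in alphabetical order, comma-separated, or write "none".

snapshot

Target soundcheck = [Sat 22:00, Sun 07:00].
Intermediaries M with M before soundcheck: audit, design_review, handoff, ingest, qa_pass, rehearsal, reindex, snapshot, triage.
Via audit — items with X finishes audit: none.
Via design_review — items with X finishes design_review: none.
Via handoff — items with X finishes handoff: none.
Via ingest — items with X finishes ingest: none.
Via qa_pass — items with X finishes qa_pass: none.
Via rehearsal — items with X finishes rehearsal: snapshot.
Via reindex — items with X finishes reindex: none.
Via snapshot — items with X finishes snapshot: none.
Via triage — items with X finishes triage: none.
Union: snapshot.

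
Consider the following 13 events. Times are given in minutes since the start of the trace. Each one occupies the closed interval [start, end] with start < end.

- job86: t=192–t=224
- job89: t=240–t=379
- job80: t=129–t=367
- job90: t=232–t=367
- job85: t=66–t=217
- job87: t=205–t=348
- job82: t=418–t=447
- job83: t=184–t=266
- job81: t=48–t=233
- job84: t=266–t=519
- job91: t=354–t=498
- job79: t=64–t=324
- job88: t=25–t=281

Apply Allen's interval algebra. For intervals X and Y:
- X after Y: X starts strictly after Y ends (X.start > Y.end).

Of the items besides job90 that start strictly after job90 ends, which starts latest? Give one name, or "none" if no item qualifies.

Target job90 = [t=232, t=367].
job79 [t=64, t=324] → overlaps → excluded.
job80 [t=129, t=367] → finished-by → excluded.
job81 [t=48, t=233] → overlaps → excluded.
job82 [t=418, t=447] → after → candidate.
job83 [t=184, t=266] → overlaps → excluded.
job84 [t=266, t=519] → overlapped-by → excluded.
job85 [t=66, t=217] → before → excluded.
job86 [t=192, t=224] → before → excluded.
job87 [t=205, t=348] → overlaps → excluded.
job88 [t=25, t=281] → overlaps → excluded.
job89 [t=240, t=379] → overlapped-by → excluded.
job91 [t=354, t=498] → overlapped-by → excluded.
Among candidates, latest start is t=418 → job82.

job82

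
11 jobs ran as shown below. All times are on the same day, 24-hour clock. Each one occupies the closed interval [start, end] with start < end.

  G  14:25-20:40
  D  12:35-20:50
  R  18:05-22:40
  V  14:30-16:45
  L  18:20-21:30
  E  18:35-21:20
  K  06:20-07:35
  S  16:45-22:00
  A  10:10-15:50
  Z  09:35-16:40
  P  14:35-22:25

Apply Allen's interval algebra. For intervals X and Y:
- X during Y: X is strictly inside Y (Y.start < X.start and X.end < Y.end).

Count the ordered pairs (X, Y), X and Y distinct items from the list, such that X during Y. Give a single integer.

12

Checking all 110 ordered pairs for relation 'during'; matching pairs in alphabetical order:
(A, Z): A during Z ✓
(E, L): E during L ✓
(E, P): E during P ✓
(E, R): E during R ✓
(E, S): E during S ✓
(G, D): G during D ✓
(L, P): L during P ✓
(L, R): L during R ✓
(L, S): L during S ✓
(S, P): S during P ✓
(V, D): V during D ✓
(V, G): V during G ✓
Count: 12.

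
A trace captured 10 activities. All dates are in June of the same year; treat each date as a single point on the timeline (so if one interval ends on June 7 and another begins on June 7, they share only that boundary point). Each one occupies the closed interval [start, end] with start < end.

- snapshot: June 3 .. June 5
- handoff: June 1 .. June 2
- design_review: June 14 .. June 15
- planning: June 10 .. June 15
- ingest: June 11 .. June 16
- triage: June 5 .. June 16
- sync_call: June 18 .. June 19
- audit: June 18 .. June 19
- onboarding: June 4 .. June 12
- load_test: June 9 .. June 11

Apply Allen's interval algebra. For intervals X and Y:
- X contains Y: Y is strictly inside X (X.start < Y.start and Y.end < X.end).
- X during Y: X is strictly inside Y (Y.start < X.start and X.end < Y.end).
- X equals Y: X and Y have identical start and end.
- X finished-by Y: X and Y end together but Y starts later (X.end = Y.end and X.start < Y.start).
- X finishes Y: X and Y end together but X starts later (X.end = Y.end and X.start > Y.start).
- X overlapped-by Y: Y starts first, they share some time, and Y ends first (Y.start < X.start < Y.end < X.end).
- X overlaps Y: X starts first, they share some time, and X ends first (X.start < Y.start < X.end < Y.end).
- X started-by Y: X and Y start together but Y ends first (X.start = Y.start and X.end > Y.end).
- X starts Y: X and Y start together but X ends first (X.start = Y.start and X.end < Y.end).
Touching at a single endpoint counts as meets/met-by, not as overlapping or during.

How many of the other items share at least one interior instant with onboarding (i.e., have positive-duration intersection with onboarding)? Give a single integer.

Target onboarding = [June 4, June 12].
audit [June 18, June 19] → after → no.
design_review [June 14, June 15] → after → no.
handoff [June 1, June 2] → before → no.
ingest [June 11, June 16] → overlapped-by → counts.
load_test [June 9, June 11] → during → counts.
planning [June 10, June 15] → overlapped-by → counts.
snapshot [June 3, June 5] → overlaps → counts.
sync_call [June 18, June 19] → after → no.
triage [June 5, June 16] → overlapped-by → counts.
Total: 5.

5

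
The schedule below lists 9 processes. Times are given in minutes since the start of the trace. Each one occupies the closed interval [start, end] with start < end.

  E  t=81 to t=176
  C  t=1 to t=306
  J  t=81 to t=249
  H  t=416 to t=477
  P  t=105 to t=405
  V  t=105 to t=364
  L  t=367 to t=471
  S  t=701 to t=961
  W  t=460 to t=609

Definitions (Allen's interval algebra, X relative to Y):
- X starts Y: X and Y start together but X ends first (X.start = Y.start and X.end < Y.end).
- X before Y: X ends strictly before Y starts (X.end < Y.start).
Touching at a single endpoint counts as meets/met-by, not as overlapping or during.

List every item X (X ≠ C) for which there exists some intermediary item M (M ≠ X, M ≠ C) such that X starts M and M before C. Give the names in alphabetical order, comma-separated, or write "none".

none

Target C = [t=1, t=306].
Intermediaries M with M before C: none.
Union: none.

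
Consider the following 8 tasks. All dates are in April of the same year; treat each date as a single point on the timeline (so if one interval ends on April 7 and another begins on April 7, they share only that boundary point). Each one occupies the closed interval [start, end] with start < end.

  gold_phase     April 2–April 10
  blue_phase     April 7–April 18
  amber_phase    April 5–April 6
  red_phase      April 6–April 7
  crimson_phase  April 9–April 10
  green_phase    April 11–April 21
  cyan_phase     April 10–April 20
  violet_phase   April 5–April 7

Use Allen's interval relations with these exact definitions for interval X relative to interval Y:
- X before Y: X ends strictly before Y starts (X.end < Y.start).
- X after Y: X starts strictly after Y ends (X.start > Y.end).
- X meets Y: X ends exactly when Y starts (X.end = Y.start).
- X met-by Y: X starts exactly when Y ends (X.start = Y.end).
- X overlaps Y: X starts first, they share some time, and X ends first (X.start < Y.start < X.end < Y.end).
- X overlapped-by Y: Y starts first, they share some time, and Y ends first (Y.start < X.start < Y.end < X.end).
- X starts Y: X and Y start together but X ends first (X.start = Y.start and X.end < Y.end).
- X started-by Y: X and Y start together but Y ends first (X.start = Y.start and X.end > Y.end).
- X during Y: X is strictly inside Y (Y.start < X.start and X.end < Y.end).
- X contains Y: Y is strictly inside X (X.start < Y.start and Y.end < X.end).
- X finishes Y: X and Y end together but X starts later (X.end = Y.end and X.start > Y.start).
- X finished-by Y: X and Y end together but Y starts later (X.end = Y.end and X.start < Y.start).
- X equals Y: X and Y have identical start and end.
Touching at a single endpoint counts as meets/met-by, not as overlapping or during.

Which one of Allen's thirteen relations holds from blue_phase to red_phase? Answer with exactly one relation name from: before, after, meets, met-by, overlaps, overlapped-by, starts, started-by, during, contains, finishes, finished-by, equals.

blue_phase = [April 7, April 18]; red_phase = [April 6, April 7].
Compare endpoints: blue_phase.start > red_phase.start, blue_phase.start = red_phase.end, blue_phase.end > red_phase.start, blue_phase.end > red_phase.end.
That pattern is 'met-by'.

met-by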